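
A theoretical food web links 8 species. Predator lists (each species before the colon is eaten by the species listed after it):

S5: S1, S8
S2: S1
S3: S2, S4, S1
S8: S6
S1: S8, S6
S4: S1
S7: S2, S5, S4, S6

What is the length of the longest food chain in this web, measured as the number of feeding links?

4 links

One longest chain: S7 → S2 → S1 → S8 → S6.
It has 5 species and 4 links.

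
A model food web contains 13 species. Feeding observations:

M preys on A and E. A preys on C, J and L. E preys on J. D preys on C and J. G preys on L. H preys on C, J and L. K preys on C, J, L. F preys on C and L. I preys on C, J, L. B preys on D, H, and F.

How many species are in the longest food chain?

3 species

One longest chain: J → E → M.
It has 3 species and 2 links.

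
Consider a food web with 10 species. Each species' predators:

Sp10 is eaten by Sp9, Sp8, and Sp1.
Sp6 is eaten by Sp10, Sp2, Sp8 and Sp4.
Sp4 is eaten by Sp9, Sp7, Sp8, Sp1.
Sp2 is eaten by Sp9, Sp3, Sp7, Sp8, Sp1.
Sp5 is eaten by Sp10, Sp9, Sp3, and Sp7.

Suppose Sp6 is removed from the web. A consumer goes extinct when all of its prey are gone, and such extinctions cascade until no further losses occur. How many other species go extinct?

2

Remove Sp6.
Round 1: Sp2 (all prey gone), Sp4 (all prey gone) → extinct.
No further losses. Total secondary extinctions: 2.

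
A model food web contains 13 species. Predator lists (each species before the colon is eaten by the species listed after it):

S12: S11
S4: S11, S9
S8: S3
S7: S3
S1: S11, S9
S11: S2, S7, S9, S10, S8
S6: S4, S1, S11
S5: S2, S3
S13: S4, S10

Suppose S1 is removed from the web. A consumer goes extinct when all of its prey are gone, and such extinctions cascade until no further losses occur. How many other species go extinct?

0

Remove S1.
Every predator of it retains at least one other prey: S11 still has S12, S6, S4; S9 still has S4, S11.
No consumer loses all prey, so no secondary extinctions occur.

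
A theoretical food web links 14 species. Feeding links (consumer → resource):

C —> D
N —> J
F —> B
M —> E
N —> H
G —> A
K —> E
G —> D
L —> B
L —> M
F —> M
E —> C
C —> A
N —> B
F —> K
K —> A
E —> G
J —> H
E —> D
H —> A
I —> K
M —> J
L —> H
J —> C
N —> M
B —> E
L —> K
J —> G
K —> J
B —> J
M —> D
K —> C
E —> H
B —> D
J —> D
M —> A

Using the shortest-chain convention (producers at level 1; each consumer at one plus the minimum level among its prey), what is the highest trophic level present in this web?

Producers (level 1): A, D.
Following each consumer down to its lowest-level prey: D → B → N (levels 1 through 3).
All prey of N (B 2, M 2, H 2, J 2) are at level 2 or above, so N is at level 1 + 2 = 3.
Every consumer has at least one prey at level 2 or below, so none exceeds level 3.

3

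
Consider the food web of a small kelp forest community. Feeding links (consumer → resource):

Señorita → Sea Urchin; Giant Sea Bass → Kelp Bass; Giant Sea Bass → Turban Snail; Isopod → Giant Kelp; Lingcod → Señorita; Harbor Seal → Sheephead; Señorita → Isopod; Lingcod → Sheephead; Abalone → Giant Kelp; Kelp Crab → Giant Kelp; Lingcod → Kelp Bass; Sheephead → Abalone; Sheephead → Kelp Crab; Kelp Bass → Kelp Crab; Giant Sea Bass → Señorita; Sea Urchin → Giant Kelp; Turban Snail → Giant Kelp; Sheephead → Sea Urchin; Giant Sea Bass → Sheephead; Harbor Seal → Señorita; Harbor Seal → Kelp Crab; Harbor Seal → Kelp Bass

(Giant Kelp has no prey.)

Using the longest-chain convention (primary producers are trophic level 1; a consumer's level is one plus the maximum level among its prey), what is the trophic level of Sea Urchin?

Trophic level 2

Giant Kelp is a producer → level 1.
Sea Urchin eats Giant Kelp → level 2.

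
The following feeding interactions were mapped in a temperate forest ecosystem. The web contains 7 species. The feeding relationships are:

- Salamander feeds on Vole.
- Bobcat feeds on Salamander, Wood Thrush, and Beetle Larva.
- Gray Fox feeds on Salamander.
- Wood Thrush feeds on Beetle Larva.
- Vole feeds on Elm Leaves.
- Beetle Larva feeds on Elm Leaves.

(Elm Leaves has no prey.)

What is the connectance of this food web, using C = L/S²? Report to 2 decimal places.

The web has S = 7 species and L = 8 feeding links.
C = L / S² = 8 / 49 = 0.1633 ≈ 0.16.

C = 0.16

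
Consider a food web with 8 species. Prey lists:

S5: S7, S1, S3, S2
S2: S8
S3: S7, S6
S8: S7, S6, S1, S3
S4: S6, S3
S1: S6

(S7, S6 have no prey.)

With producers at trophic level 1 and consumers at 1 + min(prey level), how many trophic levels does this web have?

3

Producers (level 1): S7, S6.
Following each consumer down to its lowest-level prey: S7 → S8 → S2 (levels 1 through 3).
All prey of S2 (S8 2) are at level 2 or above, so S2 is at level 1 + 2 = 3.
Every consumer has at least one prey at level 2 or below, so none exceeds level 3.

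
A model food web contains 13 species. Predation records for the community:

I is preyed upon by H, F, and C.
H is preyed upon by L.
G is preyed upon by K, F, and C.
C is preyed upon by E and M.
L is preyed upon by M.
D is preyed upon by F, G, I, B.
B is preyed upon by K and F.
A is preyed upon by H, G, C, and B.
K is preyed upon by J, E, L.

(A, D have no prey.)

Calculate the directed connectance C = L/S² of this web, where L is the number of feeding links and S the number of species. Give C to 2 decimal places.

The web has S = 13 species and L = 23 feeding links.
C = L / S² = 23 / 169 = 0.1361 ≈ 0.14.

C = 0.14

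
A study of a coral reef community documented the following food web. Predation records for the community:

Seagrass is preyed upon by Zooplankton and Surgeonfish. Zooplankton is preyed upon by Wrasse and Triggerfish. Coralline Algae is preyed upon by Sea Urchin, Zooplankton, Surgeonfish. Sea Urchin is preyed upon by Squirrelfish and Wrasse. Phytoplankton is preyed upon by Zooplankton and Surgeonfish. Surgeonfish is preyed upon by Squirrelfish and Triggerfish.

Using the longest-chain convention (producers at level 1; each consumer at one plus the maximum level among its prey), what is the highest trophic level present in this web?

Producers (level 1): Seagrass, Coralline Algae, Phytoplankton.
Seagrass → Surgeonfish → Squirrelfish gives Squirrelfish level 3.
No species has a prey at level 3, so no species reaches level 4.

3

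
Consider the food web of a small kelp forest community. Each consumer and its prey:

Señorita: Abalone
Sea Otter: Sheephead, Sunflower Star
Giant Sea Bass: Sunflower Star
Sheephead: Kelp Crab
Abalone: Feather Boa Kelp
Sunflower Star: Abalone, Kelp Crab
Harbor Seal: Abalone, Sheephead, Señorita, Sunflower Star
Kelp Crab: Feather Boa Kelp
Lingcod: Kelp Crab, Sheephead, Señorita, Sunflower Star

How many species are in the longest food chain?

One longest chain: Feather Boa Kelp → Abalone → Sunflower Star → Giant Sea Bass.
It has 4 species and 3 links.

4 species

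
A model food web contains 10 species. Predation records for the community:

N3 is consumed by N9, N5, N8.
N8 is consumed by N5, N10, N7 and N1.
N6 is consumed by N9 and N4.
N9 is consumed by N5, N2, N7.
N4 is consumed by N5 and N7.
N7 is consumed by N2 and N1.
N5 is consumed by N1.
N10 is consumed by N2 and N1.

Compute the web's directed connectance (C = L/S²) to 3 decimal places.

The web has S = 10 species and L = 19 feeding links.
C = L / S² = 19 / 100 = 0.1900 ≈ 0.190.

C = 0.190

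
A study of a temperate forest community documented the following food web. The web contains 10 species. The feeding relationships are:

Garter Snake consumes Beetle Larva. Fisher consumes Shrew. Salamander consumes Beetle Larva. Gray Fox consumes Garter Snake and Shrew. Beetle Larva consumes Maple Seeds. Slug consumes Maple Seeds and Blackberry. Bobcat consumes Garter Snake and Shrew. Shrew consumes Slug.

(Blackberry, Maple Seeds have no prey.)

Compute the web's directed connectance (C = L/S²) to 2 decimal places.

C = 0.11

The web has S = 10 species and L = 11 feeding links.
C = L / S² = 11 / 100 = 0.1100 ≈ 0.11.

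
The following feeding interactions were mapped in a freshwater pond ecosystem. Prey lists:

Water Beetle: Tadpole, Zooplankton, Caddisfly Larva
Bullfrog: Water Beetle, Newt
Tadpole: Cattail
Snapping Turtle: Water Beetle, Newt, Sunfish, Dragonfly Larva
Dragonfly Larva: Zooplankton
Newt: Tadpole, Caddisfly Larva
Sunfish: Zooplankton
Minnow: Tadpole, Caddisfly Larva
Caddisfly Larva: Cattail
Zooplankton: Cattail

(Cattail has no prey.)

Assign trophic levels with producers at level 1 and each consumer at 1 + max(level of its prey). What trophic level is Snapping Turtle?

Cattail is a producer → level 1.
Zooplankton eats Cattail → level 2.
Dragonfly Larva eats Zooplankton → level 3.
Snapping Turtle eats Dragonfly Larva (level 3); other prey at levels: Water Beetle 3, Newt 3, Sunfish 3 → level 4.

Trophic level 4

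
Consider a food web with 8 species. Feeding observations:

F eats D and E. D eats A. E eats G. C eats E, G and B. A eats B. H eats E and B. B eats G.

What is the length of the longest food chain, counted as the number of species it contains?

One longest chain: G → B → A → D → F.
It has 5 species and 4 links.

5 species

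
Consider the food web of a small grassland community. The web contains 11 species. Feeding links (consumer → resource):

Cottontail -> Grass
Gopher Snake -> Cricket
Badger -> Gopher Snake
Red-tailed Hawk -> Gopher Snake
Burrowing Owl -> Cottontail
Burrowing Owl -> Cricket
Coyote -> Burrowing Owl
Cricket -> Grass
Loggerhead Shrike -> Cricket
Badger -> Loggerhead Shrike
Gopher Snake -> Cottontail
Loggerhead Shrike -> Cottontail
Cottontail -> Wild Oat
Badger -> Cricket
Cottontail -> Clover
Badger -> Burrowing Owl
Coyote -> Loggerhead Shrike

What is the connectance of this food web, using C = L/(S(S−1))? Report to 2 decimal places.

The web has S = 11 species and L = 17 feeding links.
C = L / (S(S−1)) = 17 / 110 = 0.1545 ≈ 0.15.

C = 0.15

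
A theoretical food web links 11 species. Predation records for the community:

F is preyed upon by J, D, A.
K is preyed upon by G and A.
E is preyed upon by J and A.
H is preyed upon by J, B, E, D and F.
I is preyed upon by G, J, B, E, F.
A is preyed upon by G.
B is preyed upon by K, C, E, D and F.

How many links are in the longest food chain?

One longest chain: H → B → K → A → G.
It has 5 species and 4 links.

4 links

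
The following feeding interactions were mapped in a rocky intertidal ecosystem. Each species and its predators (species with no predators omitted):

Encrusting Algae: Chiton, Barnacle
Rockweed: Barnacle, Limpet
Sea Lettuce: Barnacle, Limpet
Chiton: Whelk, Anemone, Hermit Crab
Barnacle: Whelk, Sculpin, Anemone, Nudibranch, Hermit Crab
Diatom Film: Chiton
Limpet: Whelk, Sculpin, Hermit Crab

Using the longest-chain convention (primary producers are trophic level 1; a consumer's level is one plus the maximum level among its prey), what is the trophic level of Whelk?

Trophic level 3

Diatom Film is a producer → level 1.
Chiton eats Diatom Film (level 1); other prey at levels: Encrusting Algae 1 → level 2.
Whelk eats Chiton (level 2); other prey at levels: Barnacle 2, Limpet 2 → level 3.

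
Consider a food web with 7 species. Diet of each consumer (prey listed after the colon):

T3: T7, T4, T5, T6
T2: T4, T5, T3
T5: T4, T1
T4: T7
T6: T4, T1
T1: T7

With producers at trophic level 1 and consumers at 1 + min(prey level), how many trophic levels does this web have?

Producers (level 1): T7.
Following each consumer down to its lowest-level prey: T7 → T4 → T5 (levels 1 through 3).
All prey of T5 (T4 2, T1 2) are at level 2 or above, so T5 is at level 1 + 2 = 3.
Every consumer has at least one prey at level 2 or below, so none exceeds level 3.

3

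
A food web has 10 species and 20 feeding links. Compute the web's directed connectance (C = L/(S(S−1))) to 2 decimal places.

C = 0.22

The web has S = 10 species and L = 20 feeding links.
C = L / (S(S−1)) = 20 / 90 = 0.2222 ≈ 0.22.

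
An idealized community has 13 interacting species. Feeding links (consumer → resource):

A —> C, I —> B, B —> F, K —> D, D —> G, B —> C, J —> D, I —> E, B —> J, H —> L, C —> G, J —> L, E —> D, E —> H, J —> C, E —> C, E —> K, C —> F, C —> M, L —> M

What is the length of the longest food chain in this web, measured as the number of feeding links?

One longest chain: G → D → K → E → I.
It has 5 species and 4 links.

4 links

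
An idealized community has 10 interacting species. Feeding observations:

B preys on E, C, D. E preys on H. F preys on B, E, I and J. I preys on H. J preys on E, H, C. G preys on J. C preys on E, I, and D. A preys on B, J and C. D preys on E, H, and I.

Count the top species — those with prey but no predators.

3

Top species (has prey, but nothing eats it): G, F, A.
Count: 3.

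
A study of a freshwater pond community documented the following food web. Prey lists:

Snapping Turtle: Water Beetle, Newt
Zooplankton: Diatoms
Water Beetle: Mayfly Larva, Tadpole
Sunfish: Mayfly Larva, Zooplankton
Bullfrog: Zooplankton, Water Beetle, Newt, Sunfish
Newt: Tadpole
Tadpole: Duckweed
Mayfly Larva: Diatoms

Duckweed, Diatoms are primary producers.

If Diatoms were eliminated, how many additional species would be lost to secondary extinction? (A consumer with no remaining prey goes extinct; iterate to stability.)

Remove Diatoms.
Round 1: Mayfly Larva (all prey gone), Zooplankton (all prey gone) → extinct.
Round 2: Sunfish (all prey gone) → extinct.
No further losses. Total secondary extinctions: 3.

3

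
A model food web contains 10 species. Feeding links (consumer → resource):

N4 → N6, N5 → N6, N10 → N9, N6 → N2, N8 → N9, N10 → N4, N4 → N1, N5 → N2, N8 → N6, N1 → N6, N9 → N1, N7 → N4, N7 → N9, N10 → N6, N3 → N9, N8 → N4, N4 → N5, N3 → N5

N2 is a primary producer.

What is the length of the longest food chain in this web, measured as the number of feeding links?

4 links

One longest chain: N2 → N6 → N1 → N9 → N7.
It has 5 species and 4 links.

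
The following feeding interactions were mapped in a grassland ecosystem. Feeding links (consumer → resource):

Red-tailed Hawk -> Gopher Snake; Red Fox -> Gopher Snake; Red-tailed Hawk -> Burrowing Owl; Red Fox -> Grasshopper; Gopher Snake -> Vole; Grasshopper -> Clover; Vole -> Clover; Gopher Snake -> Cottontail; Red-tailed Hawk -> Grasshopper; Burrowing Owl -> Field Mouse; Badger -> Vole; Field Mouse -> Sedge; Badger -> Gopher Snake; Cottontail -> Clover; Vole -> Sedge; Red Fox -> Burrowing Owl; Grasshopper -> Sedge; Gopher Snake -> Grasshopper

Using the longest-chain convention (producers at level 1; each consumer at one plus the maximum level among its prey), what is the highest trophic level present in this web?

4

Producers (level 1): Clover, Sedge.
Clover → Cottontail → Gopher Snake → Red-tailed Hawk gives Red-tailed Hawk level 4.
No species has a prey at level 4, so no species reaches level 5.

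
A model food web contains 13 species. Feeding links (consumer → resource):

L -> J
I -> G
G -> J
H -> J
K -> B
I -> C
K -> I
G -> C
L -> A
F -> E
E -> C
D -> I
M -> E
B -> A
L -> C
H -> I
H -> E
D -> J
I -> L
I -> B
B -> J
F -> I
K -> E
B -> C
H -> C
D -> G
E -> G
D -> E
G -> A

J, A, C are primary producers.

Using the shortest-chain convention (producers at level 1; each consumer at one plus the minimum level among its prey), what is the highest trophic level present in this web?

3

Producers (level 1): J, A, C.
Following each consumer down to its lowest-level prey: C → E → M (levels 1 through 3).
All prey of M (E 2) are at level 2 or above, so M is at level 1 + 2 = 3.
Every consumer has at least one prey at level 2 or below, so none exceeds level 3.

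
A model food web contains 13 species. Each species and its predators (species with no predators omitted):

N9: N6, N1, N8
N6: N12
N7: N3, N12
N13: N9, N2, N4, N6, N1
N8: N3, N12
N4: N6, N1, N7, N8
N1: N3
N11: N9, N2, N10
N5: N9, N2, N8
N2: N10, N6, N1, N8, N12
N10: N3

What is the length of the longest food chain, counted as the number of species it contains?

4 species

One longest chain: N5 → N9 → N1 → N3.
It has 4 species and 3 links.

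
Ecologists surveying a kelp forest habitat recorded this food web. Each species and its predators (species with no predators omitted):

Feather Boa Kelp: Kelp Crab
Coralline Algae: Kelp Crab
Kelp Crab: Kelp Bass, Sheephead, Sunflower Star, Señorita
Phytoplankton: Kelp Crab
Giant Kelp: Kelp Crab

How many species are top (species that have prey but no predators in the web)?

4

Top species (has prey, but nothing eats it): Kelp Bass, Sheephead, Sunflower Star, Señorita.
Count: 4.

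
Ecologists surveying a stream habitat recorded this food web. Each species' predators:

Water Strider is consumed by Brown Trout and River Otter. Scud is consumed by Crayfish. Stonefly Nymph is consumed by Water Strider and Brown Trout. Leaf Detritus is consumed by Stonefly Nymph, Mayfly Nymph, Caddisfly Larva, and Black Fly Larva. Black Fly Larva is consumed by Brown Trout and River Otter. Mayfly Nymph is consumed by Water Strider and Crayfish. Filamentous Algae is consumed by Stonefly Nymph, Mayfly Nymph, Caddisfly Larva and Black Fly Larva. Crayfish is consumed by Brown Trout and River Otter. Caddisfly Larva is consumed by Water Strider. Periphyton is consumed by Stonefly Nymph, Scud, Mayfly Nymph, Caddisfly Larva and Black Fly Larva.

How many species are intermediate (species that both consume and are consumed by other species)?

7

Intermediate species (has both prey and predators): Scud, Stonefly Nymph, Mayfly Nymph, Black Fly Larva, Caddisfly Larva, Crayfish, Water Strider.
Count: 7.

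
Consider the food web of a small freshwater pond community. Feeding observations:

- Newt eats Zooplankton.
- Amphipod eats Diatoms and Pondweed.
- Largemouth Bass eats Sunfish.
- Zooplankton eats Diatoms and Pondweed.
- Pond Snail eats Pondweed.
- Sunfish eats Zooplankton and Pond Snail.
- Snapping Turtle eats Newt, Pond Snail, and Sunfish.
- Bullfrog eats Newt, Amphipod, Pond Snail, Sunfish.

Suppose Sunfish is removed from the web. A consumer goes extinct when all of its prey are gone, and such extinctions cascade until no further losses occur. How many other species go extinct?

1

Remove Sunfish.
Round 1: Largemouth Bass (all prey gone) → extinct.
No further losses. Total secondary extinctions: 1.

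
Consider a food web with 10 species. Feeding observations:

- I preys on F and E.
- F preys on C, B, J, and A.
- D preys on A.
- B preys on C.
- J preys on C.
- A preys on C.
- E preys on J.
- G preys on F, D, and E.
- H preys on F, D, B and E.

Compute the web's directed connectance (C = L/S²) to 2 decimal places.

The web has S = 10 species and L = 18 feeding links.
C = L / S² = 18 / 100 = 0.1800 ≈ 0.18.

C = 0.18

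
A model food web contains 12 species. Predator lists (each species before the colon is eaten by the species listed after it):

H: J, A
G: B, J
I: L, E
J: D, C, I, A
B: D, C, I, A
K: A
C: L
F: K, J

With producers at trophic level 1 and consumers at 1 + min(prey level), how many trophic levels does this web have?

4

Producers (level 1): F, H, G.
Following each consumer down to its lowest-level prey: G → B → I → L (levels 1 through 4).
All prey of L (I 3, C 3) are at level 3 or above, so L is at level 1 + 3 = 4.
Every consumer has at least one prey at level 3 or below, so none exceeds level 4.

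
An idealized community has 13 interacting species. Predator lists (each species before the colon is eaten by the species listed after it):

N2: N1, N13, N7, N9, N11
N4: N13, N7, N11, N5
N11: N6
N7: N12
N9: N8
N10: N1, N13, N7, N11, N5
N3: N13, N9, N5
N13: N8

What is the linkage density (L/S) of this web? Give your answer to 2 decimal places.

There are L = 21 links among S = 13 species.
L/S = 21/13 = 1.6154 ≈ 1.62.

L/S = 1.62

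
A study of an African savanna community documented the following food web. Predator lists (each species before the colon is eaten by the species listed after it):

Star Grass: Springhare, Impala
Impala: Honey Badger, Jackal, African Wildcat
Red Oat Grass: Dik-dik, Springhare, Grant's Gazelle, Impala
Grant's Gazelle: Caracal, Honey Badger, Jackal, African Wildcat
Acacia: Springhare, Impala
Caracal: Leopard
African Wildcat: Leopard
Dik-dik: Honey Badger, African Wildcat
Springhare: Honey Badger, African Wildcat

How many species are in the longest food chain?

One longest chain: Red Oat Grass → Dik-dik → African Wildcat → Leopard.
It has 4 species and 3 links.

4 species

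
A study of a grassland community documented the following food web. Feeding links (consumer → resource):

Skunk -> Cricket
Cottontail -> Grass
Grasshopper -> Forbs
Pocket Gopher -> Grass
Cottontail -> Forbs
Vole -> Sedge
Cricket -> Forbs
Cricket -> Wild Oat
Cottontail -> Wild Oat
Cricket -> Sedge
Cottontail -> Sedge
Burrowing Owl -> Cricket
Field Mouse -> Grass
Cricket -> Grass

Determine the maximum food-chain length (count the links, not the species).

One longest chain: Wild Oat → Cricket → Burrowing Owl.
It has 3 species and 2 links.

2 links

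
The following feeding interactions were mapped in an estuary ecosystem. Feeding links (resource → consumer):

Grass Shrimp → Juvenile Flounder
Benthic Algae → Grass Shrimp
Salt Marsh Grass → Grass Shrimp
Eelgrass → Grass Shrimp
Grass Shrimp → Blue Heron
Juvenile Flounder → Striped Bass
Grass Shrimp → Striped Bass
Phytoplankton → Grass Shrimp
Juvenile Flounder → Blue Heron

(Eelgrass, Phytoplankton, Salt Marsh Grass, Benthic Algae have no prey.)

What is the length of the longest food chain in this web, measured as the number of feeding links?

One longest chain: Eelgrass → Grass Shrimp → Juvenile Flounder → Blue Heron.
It has 4 species and 3 links.

3 links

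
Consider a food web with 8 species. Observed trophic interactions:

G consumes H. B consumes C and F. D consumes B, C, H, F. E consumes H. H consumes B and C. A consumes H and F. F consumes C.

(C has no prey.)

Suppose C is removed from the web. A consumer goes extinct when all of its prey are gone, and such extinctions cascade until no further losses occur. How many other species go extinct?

7

Remove C.
Round 1: F (all prey gone) → extinct.
Round 2: B (all prey gone) → extinct.
Round 3: H (all prey gone) → extinct.
Round 4: G (all prey gone), D (all prey gone), A (all prey gone), E (all prey gone) → extinct.
No further losses. Total secondary extinctions: 7.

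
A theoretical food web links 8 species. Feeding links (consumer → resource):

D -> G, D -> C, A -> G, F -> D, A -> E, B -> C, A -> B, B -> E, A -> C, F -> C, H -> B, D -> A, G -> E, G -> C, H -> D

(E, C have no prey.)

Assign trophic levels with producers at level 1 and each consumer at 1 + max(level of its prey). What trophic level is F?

Trophic level 5

E is a producer → level 1.
G eats E (level 1); other prey at levels: C 1 → level 2.
A eats G (level 2); other prey at levels: E 1, C 1, B 2 → level 3.
D eats A (level 3); other prey at levels: C 1, G 2 → level 4.
F eats D (level 4); other prey at levels: C 1 → level 5.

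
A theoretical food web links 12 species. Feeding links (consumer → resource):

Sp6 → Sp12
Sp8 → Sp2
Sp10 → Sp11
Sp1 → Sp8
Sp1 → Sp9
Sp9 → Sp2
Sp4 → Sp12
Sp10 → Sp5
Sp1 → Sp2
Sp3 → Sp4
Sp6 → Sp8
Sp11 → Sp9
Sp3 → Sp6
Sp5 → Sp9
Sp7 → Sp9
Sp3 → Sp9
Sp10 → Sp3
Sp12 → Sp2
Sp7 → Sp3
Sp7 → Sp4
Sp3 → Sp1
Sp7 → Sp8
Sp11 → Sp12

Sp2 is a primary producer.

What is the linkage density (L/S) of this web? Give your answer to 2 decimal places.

L/S = 1.92

There are L = 23 links among S = 12 species.
L/S = 23/12 = 1.9167 ≈ 1.92.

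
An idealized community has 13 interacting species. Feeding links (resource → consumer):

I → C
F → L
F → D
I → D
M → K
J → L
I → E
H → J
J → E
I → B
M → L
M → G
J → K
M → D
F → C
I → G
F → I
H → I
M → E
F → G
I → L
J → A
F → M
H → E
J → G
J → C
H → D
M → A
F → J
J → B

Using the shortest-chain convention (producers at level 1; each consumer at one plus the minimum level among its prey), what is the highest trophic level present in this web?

Producers (level 1): F, H.
Following each consumer down to its lowest-level prey: F → J → A (levels 1 through 3).
All prey of A (J 2, M 2) are at level 2 or above, so A is at level 1 + 2 = 3.
Every consumer has at least one prey at level 2 or below, so none exceeds level 3.

3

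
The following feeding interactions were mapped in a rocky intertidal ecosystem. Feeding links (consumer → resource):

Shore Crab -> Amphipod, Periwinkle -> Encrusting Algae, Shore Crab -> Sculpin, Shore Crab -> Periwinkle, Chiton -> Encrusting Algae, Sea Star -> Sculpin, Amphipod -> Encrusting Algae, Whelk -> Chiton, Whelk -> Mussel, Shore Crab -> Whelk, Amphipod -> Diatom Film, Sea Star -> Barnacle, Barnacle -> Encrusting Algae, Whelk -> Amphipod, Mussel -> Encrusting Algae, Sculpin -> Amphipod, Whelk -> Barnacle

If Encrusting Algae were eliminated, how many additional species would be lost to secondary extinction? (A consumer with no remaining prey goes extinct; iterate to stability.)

Remove Encrusting Algae.
Round 1: Chiton (all prey gone), Barnacle (all prey gone), Mussel (all prey gone), Periwinkle (all prey gone) → extinct.
No further losses. Total secondary extinctions: 4.

4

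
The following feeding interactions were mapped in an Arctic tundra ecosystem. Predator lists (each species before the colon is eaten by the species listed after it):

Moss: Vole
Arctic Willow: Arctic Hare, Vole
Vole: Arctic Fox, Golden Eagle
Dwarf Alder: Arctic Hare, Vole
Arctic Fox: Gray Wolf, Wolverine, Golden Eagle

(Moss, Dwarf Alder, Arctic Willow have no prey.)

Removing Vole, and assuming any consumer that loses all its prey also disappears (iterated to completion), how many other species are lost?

4

Remove Vole.
Round 1: Arctic Fox (all prey gone) → extinct.
Round 2: Gray Wolf (all prey gone), Wolverine (all prey gone), Golden Eagle (all prey gone) → extinct.
No further losses. Total secondary extinctions: 4.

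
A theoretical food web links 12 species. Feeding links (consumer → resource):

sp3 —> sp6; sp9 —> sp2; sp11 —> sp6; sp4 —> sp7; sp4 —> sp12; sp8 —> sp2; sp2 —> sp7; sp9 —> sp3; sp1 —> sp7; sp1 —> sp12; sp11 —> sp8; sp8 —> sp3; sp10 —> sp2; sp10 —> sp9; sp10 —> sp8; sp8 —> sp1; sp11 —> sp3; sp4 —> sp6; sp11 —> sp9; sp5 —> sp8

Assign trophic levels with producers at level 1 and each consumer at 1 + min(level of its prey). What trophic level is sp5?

Trophic level 4

sp12 is a producer → level 1.
sp1 eats sp12 → level 2.
sp8 eats sp1 → level 3.
sp5 eats sp8 → level 4.
No prey of sp5 is below level 3, so 4 is the minimum.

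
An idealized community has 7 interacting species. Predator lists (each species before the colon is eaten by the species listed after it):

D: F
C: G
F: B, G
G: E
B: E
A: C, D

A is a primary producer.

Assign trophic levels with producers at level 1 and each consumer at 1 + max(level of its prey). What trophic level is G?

A is a producer → level 1.
D eats A → level 2.
F eats D → level 3.
G eats F (level 3); other prey at levels: C 2 → level 4.

Trophic level 4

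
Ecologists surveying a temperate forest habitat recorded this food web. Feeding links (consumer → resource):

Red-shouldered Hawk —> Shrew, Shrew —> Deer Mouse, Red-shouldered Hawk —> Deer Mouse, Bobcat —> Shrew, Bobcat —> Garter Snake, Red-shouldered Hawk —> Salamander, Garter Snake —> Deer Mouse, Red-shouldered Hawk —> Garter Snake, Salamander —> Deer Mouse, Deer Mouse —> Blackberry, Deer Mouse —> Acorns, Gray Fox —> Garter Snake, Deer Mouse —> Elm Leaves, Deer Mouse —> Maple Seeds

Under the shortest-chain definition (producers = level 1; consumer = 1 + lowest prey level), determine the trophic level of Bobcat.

Acorns is a producer → level 1.
Deer Mouse eats Acorns → level 2.
Shrew eats Deer Mouse → level 3.
Bobcat eats Shrew → level 4.
No prey of Bobcat is below level 3, so 4 is the minimum.

Trophic level 4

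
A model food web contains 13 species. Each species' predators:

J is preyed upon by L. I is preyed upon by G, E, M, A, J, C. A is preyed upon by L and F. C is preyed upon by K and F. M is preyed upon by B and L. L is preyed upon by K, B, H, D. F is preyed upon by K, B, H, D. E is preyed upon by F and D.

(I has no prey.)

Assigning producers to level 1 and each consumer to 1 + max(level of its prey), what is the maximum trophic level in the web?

4

Producers (level 1): I.
I → E → F → K gives K level 4.
No species has a prey at level 4, so no species reaches level 5.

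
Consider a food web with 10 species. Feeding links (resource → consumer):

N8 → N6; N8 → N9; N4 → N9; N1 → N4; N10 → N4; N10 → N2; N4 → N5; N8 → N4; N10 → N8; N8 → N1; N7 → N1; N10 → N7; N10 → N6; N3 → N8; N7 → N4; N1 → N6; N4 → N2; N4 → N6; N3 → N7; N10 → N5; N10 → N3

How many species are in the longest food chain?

One longest chain: N10 → N3 → N8 → N1 → N4 → N6.
It has 6 species and 5 links.

6 species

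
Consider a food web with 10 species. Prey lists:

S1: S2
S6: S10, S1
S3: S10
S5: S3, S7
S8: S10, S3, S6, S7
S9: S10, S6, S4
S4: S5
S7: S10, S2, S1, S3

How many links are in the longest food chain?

5 links

One longest chain: S2 → S1 → S7 → S5 → S4 → S9.
It has 6 species and 5 links.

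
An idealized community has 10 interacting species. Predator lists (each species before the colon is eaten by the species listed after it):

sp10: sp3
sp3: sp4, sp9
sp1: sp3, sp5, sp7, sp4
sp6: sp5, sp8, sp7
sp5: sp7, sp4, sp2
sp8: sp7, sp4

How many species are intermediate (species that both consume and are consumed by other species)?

Intermediate species (has both prey and predators): sp3, sp5, sp8.
Count: 3.

3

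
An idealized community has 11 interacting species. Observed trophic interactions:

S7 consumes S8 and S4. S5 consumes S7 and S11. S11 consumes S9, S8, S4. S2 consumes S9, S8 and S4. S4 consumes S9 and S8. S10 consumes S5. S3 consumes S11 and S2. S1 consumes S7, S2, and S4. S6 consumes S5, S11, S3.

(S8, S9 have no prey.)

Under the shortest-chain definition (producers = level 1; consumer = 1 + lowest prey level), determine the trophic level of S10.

S8 is a producer → level 1.
S7 eats S8 → level 2.
S5 eats S7 → level 3.
S10 eats S5 → level 4.
No prey of S10 is below level 3, so 4 is the minimum.

Trophic level 4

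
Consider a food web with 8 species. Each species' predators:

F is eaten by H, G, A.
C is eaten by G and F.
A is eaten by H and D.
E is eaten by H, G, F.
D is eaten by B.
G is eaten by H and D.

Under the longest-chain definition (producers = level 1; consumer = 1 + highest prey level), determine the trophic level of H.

Trophic level 4

C is a producer → level 1.
F eats C (level 1); other prey at levels: E 1 → level 2.
A eats F → level 3.
H eats A (level 3); other prey at levels: E 1, F 2, G 3 → level 4.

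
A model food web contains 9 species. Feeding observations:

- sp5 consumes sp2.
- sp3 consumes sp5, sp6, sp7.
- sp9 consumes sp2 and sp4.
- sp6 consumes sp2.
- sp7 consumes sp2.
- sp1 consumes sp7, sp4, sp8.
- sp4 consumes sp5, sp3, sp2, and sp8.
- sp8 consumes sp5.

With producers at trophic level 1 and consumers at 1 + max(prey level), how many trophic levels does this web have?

Producers (level 1): sp2.
sp2 → sp5 → sp8 → sp4 → sp1 gives sp1 level 5.
No species has a prey at level 5, so no species reaches level 6.

5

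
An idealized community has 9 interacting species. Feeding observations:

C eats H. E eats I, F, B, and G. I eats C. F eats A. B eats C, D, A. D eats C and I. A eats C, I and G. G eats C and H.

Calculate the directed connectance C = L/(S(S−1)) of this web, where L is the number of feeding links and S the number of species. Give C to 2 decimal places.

C = 0.24

The web has S = 9 species and L = 17 feeding links.
C = L / (S(S−1)) = 17 / 72 = 0.2361 ≈ 0.24.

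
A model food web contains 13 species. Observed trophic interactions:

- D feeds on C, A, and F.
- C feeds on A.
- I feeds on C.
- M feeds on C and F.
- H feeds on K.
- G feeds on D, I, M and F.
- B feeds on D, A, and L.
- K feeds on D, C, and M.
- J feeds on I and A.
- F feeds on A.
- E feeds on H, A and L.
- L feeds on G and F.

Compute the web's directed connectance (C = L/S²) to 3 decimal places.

C = 0.154

The web has S = 13 species and L = 26 feeding links.
C = L / S² = 26 / 169 = 0.1538 ≈ 0.154.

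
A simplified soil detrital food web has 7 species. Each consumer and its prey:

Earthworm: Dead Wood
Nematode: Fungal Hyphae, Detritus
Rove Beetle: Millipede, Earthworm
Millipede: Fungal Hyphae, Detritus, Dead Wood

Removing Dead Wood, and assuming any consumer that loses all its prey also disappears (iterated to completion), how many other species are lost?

Remove Dead Wood.
Round 1: Earthworm (all prey gone) → extinct.
No further losses. Total secondary extinctions: 1.

1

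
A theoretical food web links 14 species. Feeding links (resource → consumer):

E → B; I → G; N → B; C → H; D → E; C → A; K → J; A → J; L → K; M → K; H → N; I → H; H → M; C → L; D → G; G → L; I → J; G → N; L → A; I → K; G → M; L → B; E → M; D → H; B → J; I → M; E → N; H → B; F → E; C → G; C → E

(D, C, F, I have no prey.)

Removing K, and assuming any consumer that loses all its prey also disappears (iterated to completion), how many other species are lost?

Remove K.
Every predator of it retains at least one other prey: J still has I, A, B.
No consumer loses all prey, so no secondary extinctions occur.

0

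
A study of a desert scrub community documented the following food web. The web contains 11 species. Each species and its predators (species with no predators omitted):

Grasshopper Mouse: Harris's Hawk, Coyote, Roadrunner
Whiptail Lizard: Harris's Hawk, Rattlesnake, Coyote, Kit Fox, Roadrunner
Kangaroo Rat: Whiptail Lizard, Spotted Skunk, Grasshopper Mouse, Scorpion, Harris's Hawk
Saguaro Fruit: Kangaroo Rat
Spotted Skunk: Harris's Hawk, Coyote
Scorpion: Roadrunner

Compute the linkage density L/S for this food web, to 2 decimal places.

There are L = 17 links among S = 11 species.
L/S = 17/11 = 1.5455 ≈ 1.55.

L/S = 1.55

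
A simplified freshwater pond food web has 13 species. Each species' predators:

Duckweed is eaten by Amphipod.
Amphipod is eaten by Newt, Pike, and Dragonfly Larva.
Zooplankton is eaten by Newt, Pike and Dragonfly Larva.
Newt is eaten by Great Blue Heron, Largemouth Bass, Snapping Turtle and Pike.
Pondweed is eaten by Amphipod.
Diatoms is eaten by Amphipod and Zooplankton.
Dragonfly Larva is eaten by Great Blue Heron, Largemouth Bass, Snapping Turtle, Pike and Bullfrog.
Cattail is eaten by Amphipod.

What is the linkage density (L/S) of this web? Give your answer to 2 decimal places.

L/S = 1.54

There are L = 20 links among S = 13 species.
L/S = 20/13 = 1.5385 ≈ 1.54.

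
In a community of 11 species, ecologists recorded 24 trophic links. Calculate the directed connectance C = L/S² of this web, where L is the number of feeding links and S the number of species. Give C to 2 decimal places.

The web has S = 11 species and L = 24 feeding links.
C = L / S² = 24 / 121 = 0.1983 ≈ 0.20.

C = 0.20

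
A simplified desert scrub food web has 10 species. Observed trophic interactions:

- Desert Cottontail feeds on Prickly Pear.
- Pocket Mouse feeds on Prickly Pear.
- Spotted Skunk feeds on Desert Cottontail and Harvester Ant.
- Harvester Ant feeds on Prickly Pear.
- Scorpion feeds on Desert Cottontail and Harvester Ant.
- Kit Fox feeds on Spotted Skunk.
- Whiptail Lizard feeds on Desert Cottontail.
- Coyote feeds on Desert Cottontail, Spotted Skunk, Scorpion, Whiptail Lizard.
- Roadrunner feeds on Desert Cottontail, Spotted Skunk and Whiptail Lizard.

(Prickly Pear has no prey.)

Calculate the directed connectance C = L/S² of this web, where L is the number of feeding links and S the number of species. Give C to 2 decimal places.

C = 0.16

The web has S = 10 species and L = 16 feeding links.
C = L / S² = 16 / 100 = 0.1600 ≈ 0.16.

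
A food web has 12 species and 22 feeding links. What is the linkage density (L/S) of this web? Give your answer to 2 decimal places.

There are L = 22 links among S = 12 species.
L/S = 22/12 = 1.8333 ≈ 1.83.

L/S = 1.83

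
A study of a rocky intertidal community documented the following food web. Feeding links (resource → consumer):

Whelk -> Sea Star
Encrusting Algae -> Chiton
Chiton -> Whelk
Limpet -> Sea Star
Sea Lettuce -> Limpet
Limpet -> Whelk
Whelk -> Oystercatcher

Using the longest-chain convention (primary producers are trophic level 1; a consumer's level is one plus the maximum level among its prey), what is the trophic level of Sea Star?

Sea Lettuce is a producer → level 1.
Limpet eats Sea Lettuce → level 2.
Whelk eats Limpet (level 2); other prey at levels: Chiton 2 → level 3.
Sea Star eats Whelk (level 3); other prey at levels: Limpet 2 → level 4.

Trophic level 4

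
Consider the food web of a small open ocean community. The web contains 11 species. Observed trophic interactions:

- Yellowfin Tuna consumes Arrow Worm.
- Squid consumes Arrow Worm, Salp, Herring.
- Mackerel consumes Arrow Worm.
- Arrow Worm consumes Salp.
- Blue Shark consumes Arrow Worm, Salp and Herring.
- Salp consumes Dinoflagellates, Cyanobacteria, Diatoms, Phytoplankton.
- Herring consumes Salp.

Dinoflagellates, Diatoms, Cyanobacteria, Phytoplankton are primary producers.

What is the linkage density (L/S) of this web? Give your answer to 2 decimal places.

There are L = 14 links among S = 11 species.
L/S = 14/11 = 1.2727 ≈ 1.27.

L/S = 1.27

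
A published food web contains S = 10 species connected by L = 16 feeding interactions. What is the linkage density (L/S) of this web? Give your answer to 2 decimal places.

There are L = 16 links among S = 10 species.
L/S = 16/10 = 1.6000 ≈ 1.60.

L/S = 1.60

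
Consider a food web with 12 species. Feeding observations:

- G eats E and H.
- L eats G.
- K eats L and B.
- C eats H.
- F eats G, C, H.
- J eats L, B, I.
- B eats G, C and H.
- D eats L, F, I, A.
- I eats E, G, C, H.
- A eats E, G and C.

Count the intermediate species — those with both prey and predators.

Intermediate species (has both prey and predators): C, G, I, A, B, F, L.
Count: 7.

7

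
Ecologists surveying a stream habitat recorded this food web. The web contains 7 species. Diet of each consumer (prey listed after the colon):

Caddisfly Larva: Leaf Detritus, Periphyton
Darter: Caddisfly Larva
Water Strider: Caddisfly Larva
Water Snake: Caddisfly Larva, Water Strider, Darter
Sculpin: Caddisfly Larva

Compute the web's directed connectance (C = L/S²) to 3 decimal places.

The web has S = 7 species and L = 8 feeding links.
C = L / S² = 8 / 49 = 0.1633 ≈ 0.163.

C = 0.163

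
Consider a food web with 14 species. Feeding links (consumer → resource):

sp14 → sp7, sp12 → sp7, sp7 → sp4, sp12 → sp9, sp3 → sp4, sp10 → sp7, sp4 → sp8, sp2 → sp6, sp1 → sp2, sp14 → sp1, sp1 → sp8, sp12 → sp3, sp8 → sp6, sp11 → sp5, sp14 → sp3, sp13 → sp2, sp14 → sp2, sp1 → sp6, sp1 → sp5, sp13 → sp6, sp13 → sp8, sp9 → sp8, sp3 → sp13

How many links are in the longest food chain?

One longest chain: sp6 → sp8 → sp4 → sp7 → sp14.
It has 5 species and 4 links.

4 links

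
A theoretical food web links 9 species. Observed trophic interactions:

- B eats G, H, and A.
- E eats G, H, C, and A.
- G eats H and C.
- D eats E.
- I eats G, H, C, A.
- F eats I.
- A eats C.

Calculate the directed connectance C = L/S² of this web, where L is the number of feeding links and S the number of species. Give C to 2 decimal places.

The web has S = 9 species and L = 16 feeding links.
C = L / S² = 16 / 81 = 0.1975 ≈ 0.20.

C = 0.20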